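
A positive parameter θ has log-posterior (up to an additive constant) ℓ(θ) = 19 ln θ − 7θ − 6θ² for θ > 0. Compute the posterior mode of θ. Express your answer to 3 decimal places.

ℓ'(θ) = 19/θ − 7 − 12θ. Setting this to zero and multiplying by θ: 12θ² + 7θ − 19 = 0.
θ = (−7 + √(7² + 4·12·19)) / (2·12) = (−7 + √961) / 24 = (−7 + 31)/24 = 1.
ℓ''(θ) = −19/θ² − 12 < 0, confirming a maximum.

θ̂_MAP = 1.000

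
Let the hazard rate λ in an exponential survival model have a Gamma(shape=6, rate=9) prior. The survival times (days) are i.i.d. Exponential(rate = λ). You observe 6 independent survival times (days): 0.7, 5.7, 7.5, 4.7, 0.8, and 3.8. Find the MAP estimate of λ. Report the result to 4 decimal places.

The Exponential(rate=λ) likelihood is ∝ λ^n e^(−λΣtᵢ). Here n = 6 and Σtᵢ = 0.7 + 5.7 + 7.5 + 4.7 + 0.8 + 3.8 = 23.2.
Posterior ∝ λ^5e^(−9λ) · λ^6e^(−23.2λ) = λ^11e^(−32.2λ), i.e. Gamma(12, 32.2).
Mode = (a−1)/b = 11/32.2 ≈ 0.3416.

λ̂_MAP = 0.3416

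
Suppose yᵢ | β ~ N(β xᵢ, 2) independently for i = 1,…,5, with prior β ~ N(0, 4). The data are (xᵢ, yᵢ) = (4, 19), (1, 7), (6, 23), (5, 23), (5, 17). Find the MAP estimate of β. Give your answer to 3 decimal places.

log p(β | y) = −Σ(yᵢ − βxᵢ)²/(2·2) − β²/(2·4) + const.
Setting the derivative to zero: Σxᵢ(yᵢ − βxᵢ)/2 − β/4 = 0, so β = Σxᵢyᵢ / (Σxᵢ² + σ²/τ²).
Σxᵢyᵢ = 4·19 + 1·7 + 6·23 + 5·23 + 5·17 = 421; Σxᵢ² = 103; σ²/τ² = 0.5.
β̂_MAP = 421 / (103 + 0.5) = 421/103.5 ≈ 4.068.

β̂_MAP = 4.068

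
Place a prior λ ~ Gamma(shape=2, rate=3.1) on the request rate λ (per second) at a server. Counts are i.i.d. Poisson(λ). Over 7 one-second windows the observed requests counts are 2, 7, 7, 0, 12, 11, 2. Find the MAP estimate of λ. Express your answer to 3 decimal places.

λ̂_MAP = 4.158

Σxᵢ = 2+7+7+0+12+11+2 = 41, with n = 7.
Posterior ∝ λe^(−3.1λ) · λ^41e^(−7λ) = λ^42e^(−10.1λ), i.e. Gamma(shape=43, rate=10.1).
The mode of a Gamma(a, b) with a ≥ 1 (shape–rate) is (a−1)/b = 42/10.1 ≈ 4.158.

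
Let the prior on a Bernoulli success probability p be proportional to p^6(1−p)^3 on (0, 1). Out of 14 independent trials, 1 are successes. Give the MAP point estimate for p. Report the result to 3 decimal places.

p̂_MAP = 0.304

The prior density ∝ p^6(1−p)^3 is the kernel of Beta(7, 4).
Data: 1 success in 14 trials. The binomial likelihood contributes p(1−p)^13, so the posterior is Beta(7+1, 4+13) = Beta(8, 17).
For Beta(a, b) with a, b > 1 the mode is (a−1)/(a+b−2) = 7/23 ≈ 0.304.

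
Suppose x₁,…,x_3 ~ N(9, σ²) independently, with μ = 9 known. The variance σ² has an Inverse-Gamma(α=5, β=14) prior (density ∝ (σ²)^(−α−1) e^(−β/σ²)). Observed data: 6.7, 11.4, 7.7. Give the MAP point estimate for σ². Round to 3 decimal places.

σ̂²_MAP = 2.716

Sum of squared deviations about the known mean: SS = (6.7−9)² + (11.4−9)² + (7.7−9)² = 12.74.
The Normal likelihood contributes (σ²)^(−n/2) exp(−SS/(2σ²)), so the posterior is Inverse-Gamma(α + n/2, β + SS/2) = Inverse-Gamma(6.5, 20.37).
The mode of Inverse-Gamma(a, b) is b/(a+1) = 20.37/7.5 ≈ 2.716.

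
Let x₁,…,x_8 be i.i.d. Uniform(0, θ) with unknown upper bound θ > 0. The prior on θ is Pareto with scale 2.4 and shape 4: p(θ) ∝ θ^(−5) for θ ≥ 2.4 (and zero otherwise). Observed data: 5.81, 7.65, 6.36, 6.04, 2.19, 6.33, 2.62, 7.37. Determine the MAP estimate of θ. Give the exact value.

θ̂_MAP = 7.65

The Uniform(0, θ) likelihood is θ^(−n) for θ ≥ max(xᵢ), zero otherwise. Here max(xᵢ) = 7.65.
Posterior ∝ θ^(−5) · θ^(−8) = θ^(−13) on θ ≥ max(2.4, 7.65) = 7.65.
This density is strictly decreasing in θ, so the posterior mode lies at the lower boundary of the support.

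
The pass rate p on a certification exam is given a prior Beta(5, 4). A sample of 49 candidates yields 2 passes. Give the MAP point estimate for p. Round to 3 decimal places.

Prior: Beta(5, 4).
Data: 2 successes in 49 trials. The binomial likelihood contributes p^2(1−p)^47, so the posterior is Beta(5+2, 4+47) = Beta(7, 51).
For Beta(a, b) with a, b > 1 the mode is (a−1)/(a+b−2) = 6/56 ≈ 0.107.

p̂_MAP = 0.107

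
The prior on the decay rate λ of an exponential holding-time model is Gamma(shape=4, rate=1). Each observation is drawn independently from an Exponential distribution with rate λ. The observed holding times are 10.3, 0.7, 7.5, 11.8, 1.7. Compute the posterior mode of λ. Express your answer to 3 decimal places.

The Exponential(rate=λ) likelihood is ∝ λ^n e^(−λΣtᵢ). Here n = 5 and Σtᵢ = 10.3 + 0.7 + 7.5 + 11.8 + 1.7 = 32.
Posterior ∝ λ^3e^(−1λ) · λ^5e^(−32λ) = λ^8e^(−33λ), i.e. Gamma(9, 33).
Mode = (a−1)/b = 8/33 ≈ 0.242.

λ̂_MAP = 0.242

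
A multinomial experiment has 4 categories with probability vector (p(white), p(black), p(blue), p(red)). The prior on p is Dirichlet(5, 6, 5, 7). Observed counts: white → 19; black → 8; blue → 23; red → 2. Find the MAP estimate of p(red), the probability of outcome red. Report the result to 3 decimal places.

The posterior is Dirichlet(αᵢ + nᵢ) = Dirichlet(24, 14, 28, 9).
For a Dirichlet(a₁,…,a_K) with all aᵢ > 1, the mode has j-th component (aⱼ − 1)/(Σaᵢ − K).
Here Σaᵢ = 75 and K = 4, so p(red) = (9 − 1)/(75 − 4) = 8/71 ≈ 0.113.

MAP estimate of p(red) = 0.113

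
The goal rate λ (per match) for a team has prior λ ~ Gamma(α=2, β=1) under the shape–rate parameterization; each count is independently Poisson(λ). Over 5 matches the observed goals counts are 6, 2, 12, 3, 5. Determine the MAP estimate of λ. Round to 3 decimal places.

λ̂_MAP = 4.833

Σxᵢ = 6+2+12+3+5 = 28, with n = 5.
Posterior ∝ λe^(−1λ) · λ^28e^(−5λ) = λ^29e^(−6λ), i.e. Gamma(shape=30, rate=6).
The mode of a Gamma(a, b) with a ≥ 1 (shape–rate) is (a−1)/b = 29/6 ≈ 4.833.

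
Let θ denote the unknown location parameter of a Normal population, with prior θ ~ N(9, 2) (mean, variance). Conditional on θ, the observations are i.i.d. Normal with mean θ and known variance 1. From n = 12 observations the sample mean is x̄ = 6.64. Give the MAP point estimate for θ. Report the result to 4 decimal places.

n = 12, x̄ = 6.64.
For a Normal prior and Normal likelihood with known variance, the posterior is Normal; its mode equals its mean, the precision-weighted average.
Prior precision 1/σ₀² = 1/2 = 0.5; data precision n/σ² = 12/1 = 12.
θ̂ = (0.5·9 + 12·6.64) / (0.5 + 12) = 84.18/12.5 = 6.7344.

θ̂_MAP = 6.7344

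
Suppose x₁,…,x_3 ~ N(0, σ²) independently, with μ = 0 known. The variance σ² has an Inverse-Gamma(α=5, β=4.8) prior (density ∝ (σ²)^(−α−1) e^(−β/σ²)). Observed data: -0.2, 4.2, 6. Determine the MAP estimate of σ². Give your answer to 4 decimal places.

Sum of squared deviations about the known mean: SS = (-0.2−0)² + (4.2−0)² + (6−0)² = 53.68.
The Normal likelihood contributes (σ²)^(−n/2) exp(−SS/(2σ²)), so the posterior is Inverse-Gamma(α + n/2, β + SS/2) = Inverse-Gamma(6.5, 31.64).
The mode of Inverse-Gamma(a, b) is b/(a+1) = 31.64/7.5 ≈ 4.2187.

σ̂²_MAP = 4.2187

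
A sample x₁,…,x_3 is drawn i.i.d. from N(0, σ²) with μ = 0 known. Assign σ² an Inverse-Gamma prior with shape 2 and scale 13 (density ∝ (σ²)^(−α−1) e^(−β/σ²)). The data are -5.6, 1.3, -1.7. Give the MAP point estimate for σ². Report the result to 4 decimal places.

Sum of squared deviations about the known mean: SS = (-5.6−0)² + (1.3−0)² + (-1.7−0)² = 35.94.
The Normal likelihood contributes (σ²)^(−n/2) exp(−SS/(2σ²)), so the posterior is Inverse-Gamma(α + n/2, β + SS/2) = Inverse-Gamma(3.5, 30.97).
The mode of Inverse-Gamma(a, b) is b/(a+1) = 30.97/4.5 ≈ 6.8822.

σ̂²_MAP = 6.8822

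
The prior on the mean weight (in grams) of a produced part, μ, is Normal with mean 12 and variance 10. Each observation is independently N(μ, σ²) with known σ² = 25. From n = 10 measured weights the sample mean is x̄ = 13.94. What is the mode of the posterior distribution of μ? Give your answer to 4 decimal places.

μ̂_MAP = 13.5520

n = 10, x̄ = 13.94.
For a Normal prior and Normal likelihood with known variance, the posterior is Normal; its mode equals its mean, the precision-weighted average.
Prior precision 1/σ₀² = 1/10 = 0.1; data precision n/σ² = 10/25 = 0.4.
μ̂ = (0.1·12 + 0.4·13.94) / (0.1 + 0.4) = 6.776/0.5 = 13.5520.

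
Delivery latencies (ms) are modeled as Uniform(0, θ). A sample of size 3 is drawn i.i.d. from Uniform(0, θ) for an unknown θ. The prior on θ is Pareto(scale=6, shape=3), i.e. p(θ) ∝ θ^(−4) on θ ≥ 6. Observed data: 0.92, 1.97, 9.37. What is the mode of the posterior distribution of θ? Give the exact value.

θ̂_MAP = 9.37

The Uniform(0, θ) likelihood is θ^(−n) for θ ≥ max(xᵢ), zero otherwise. Here max(xᵢ) = 9.37.
Posterior ∝ θ^(−4) · θ^(−3) = θ^(−7) on θ ≥ max(6, 9.37) = 9.37.
This density is strictly decreasing in θ, so the posterior mode lies at the lower boundary of the support.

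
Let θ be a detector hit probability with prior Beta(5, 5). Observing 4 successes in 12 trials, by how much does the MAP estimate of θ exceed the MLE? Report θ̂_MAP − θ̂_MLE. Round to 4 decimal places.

MAP − MLE = 0.0667

Posterior is Beta(9, 13); MAP = (9−1)/(22−2) = 8/20 ≈ 0.40000.
MLE ignores the prior: θ̂_MLE = k/n = 4/12 ≈ 0.33333.
Difference = 8/20 − 4/12 = 1/15 ≈ 0.0667.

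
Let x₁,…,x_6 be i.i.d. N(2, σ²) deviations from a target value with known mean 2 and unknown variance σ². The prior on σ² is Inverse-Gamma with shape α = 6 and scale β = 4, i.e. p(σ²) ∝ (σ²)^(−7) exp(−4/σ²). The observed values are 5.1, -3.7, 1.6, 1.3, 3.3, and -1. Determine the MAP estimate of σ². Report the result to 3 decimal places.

σ̂²_MAP = 3.072

Sum of squared deviations about the known mean: SS = (5.1−2)² + (-3.7−2)² + (1.6−2)² + (1.3−2)² + (3.3−2)² + (-1−2)² = 53.44.
The Normal likelihood contributes (σ²)^(−n/2) exp(−SS/(2σ²)), so the posterior is Inverse-Gamma(α + n/2, β + SS/2) = Inverse-Gamma(9, 30.72).
The mode of Inverse-Gamma(a, b) is b/(a+1) = 30.72/10 ≈ 3.072.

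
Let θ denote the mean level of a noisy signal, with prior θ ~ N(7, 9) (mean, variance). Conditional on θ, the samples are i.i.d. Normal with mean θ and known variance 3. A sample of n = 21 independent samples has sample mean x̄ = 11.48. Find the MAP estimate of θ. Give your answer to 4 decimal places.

n = 21, x̄ = 11.48.
For a Normal prior and Normal likelihood with known variance, the posterior is Normal; its mode equals its mean, the precision-weighted average.
Prior precision 1/σ₀² = 1/9; data precision n/σ² = 21/3 = 7.
θ̂ = ((1/9)·7 + 7·11.48) / (1/9 + 7) = (18256/225)/(64/9) = 11.4100.

θ̂_MAP = 11.4100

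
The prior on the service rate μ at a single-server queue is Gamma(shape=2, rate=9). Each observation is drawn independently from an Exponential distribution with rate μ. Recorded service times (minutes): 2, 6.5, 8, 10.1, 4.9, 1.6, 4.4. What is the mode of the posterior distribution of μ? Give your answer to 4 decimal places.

The Exponential(rate=μ) likelihood is ∝ μ^n e^(−μΣtᵢ). Here n = 7 and Σtᵢ = 2 + 6.5 + 8 + 10.1 + 4.9 + 1.6 + 4.4 = 37.5.
Posterior ∝ μe^(−9μ) · μ^7e^(−37.5μ) = μ^8e^(−46.5μ), i.e. Gamma(9, 46.5).
Mode = (a−1)/b = 8/46.5 ≈ 0.1720.

μ̂_MAP = 0.1720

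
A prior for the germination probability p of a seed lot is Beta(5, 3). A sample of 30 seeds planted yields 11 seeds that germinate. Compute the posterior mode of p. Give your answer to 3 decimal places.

p̂_MAP = 0.417

Prior: Beta(5, 3).
Data: 11 successes in 30 trials. The binomial likelihood contributes p^11(1−p)^19, so the posterior is Beta(5+11, 3+19) = Beta(16, 22).
For Beta(a, b) with a, b > 1 the mode is (a−1)/(a+b−2) = 15/36 ≈ 0.417.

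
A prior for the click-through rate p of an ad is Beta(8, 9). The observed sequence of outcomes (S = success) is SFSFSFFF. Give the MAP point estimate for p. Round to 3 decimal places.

Prior: Beta(8, 9).
Data: 3 successes in 8 trials (from the sequence). The binomial likelihood contributes p^3(1−p)^5, so the posterior is Beta(8+3, 9+5) = Beta(11, 14).
For Beta(a, b) with a, b > 1 the mode is (a−1)/(a+b−2) = 10/23 ≈ 0.435.

p̂_MAP = 0.435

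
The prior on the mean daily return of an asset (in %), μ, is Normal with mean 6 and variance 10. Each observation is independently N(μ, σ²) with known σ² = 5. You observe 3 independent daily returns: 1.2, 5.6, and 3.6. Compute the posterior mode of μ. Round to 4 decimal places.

n = 3; x̄ = (1.2 + 5.6 + 3.6)/3 = 10.4/3 = 52/15 ≈ 3.4667.
For a Normal prior and Normal likelihood with known variance, the posterior is Normal; its mode equals its mean, the precision-weighted average.
Prior precision 1/σ₀² = 1/10 = 0.1; data precision n/σ² = 3/5 = 0.6.
μ̂ = (0.1·6 + 0.6·(52/15)) / (0.1 + 0.6) = 2.68/0.7 = 134/35 ≈ 3.8286.

μ̂_MAP = 3.8286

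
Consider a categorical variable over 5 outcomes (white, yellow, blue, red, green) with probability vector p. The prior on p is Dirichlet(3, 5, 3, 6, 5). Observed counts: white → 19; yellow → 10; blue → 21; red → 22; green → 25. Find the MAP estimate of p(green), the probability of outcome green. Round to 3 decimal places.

The posterior is Dirichlet(αᵢ + nᵢ) = Dirichlet(22, 15, 24, 28, 30).
For a Dirichlet(a₁,…,a_K) with all aᵢ > 1, the mode has j-th component (aⱼ − 1)/(Σaᵢ − K).
Here Σaᵢ = 119 and K = 5, so p(green) = (30 − 1)/(119 − 5) = 29/114 ≈ 0.254.

MAP estimate of p(green) = 0.254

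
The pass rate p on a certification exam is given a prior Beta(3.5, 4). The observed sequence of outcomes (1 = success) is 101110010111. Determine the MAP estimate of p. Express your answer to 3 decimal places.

p̂_MAP = 0.600

Prior: Beta(3.5, 4).
Data: 8 successes in 12 trials (from the sequence). The binomial likelihood contributes p^8(1−p)^4, so the posterior is Beta(3.5+8, 4+4) = Beta(11.5, 8).
For Beta(a, b) with a, b > 1 the mode is (a−1)/(a+b−2) = 10.5/17.5 ≈ 0.600.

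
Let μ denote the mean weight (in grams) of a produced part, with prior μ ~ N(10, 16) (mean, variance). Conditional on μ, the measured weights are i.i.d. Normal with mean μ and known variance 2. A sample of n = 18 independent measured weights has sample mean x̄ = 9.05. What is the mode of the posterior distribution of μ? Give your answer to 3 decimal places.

n = 18, x̄ = 9.05.
For a Normal prior and Normal likelihood with known variance, the posterior is Normal; its mode equals its mean, the precision-weighted average.
Prior precision 1/σ₀² = 1/16 = 0.0625; data precision n/σ² = 18/2 = 9.
μ̂ = (0.0625·10 + 9·9.05) / (0.0625 + 9) = 82.075/9.0625 = 6566/725 ≈ 9.057.

μ̂_MAP = 9.057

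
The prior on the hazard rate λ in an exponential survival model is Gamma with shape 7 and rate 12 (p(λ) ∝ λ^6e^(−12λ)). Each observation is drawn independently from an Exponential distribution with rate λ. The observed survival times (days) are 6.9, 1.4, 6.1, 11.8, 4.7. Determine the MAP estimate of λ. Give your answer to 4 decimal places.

λ̂_MAP = 0.2564

The Exponential(rate=λ) likelihood is ∝ λ^n e^(−λΣtᵢ). Here n = 5 and Σtᵢ = 6.9 + 1.4 + 6.1 + 11.8 + 4.7 = 30.9.
Posterior ∝ λ^6e^(−12λ) · λ^5e^(−30.9λ) = λ^11e^(−42.9λ), i.e. Gamma(12, 42.9).
Mode = (a−1)/b = 11/42.9 ≈ 0.2564.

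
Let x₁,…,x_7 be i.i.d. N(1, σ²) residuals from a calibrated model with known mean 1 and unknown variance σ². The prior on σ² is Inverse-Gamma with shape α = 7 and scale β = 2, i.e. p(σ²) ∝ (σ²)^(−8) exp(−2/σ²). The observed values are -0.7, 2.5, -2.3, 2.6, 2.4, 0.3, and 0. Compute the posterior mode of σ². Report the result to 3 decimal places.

Sum of squared deviations about the known mean: SS = (-0.7−1)² + (2.5−1)² + (-2.3−1)² + (2.6−1)² + (2.4−1)² + (0.3−1)² + (0−1)² = 22.04.
The Normal likelihood contributes (σ²)^(−n/2) exp(−SS/(2σ²)), so the posterior is Inverse-Gamma(α + n/2, β + SS/2) = Inverse-Gamma(10.5, 13.02).
The mode of Inverse-Gamma(a, b) is b/(a+1) = 13.02/11.5 ≈ 1.132.

σ̂²_MAP = 1.132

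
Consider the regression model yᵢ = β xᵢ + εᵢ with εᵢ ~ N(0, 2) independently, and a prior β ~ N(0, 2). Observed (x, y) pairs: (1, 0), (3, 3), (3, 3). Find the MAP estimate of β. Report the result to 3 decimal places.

β̂_MAP = 0.900

log p(β | y) = −Σ(yᵢ − βxᵢ)²/(2·2) − β²/(2·2) + const.
Setting the derivative to zero: Σxᵢ(yᵢ − βxᵢ)/2 − β/2 = 0, so β = Σxᵢyᵢ / (Σxᵢ² + σ²/τ²).
Σxᵢyᵢ = 1·0 + 3·3 + 3·3 = 18; Σxᵢ² = 19; σ²/τ² = 1.
β̂_MAP = 18 / (19 + 1) = 18/20 ≈ 0.900.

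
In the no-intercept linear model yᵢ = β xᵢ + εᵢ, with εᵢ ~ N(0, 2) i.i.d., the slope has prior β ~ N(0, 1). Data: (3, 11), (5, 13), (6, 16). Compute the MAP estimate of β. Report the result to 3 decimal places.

log p(β | y) = −Σ(yᵢ − βxᵢ)²/(2·2) − β²/(2·1) + const.
Setting the derivative to zero: Σxᵢ(yᵢ − βxᵢ)/2 − β/1 = 0, so β = Σxᵢyᵢ / (Σxᵢ² + σ²/τ²).
Σxᵢyᵢ = 3·11 + 5·13 + 6·16 = 194; Σxᵢ² = 70; σ²/τ² = 2.
β̂_MAP = 194 / (70 + 2) = 194/72 ≈ 2.694.

β̂_MAP = 2.694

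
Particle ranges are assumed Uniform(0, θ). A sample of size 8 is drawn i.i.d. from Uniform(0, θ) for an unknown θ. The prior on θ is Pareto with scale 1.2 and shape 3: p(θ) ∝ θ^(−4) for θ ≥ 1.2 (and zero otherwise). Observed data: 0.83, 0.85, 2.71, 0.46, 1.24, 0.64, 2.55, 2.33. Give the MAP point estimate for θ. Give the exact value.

The Uniform(0, θ) likelihood is θ^(−n) for θ ≥ max(xᵢ), zero otherwise. Here max(xᵢ) = 2.71.
Posterior ∝ θ^(−4) · θ^(−8) = θ^(−12) on θ ≥ max(1.2, 2.71) = 2.71.
This density is strictly decreasing in θ, so the posterior mode lies at the lower boundary of the support.

θ̂_MAP = 2.71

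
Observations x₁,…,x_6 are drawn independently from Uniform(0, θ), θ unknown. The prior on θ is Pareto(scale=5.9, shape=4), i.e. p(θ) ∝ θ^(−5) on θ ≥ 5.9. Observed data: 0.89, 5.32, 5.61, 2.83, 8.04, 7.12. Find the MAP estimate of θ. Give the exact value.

The Uniform(0, θ) likelihood is θ^(−n) for θ ≥ max(xᵢ), zero otherwise. Here max(xᵢ) = 8.04.
Posterior ∝ θ^(−5) · θ^(−6) = θ^(−11) on θ ≥ max(5.9, 8.04) = 8.04.
This density is strictly decreasing in θ, so the posterior mode lies at the lower boundary of the support.

θ̂_MAP = 8.04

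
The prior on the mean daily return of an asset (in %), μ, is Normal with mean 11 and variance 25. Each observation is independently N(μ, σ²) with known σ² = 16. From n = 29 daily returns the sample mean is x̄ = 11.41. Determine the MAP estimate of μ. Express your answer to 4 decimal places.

n = 29, x̄ = 11.41.
For a Normal prior and Normal likelihood with known variance, the posterior is Normal; its mode equals its mean, the precision-weighted average.
Prior precision 1/σ₀² = 1/25 = 0.04; data precision n/σ² = 29/16 = 1.8125.
μ̂ = (0.04·11 + 1.8125·11.41) / (0.04 + 1.8125) = 21.120625/1.8525 = 33793/2964 ≈ 11.4011.

μ̂_MAP = 11.4011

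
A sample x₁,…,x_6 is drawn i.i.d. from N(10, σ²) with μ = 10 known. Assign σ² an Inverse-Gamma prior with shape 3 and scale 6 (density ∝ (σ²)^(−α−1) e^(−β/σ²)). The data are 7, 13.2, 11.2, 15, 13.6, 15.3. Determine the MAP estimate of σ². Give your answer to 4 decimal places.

σ̂²_MAP = 7.0521

Sum of squared deviations about the known mean: SS = (7−10)² + (13.2−10)² + (11.2−10)² + (15−10)² + (13.6−10)² + (15.3−10)² = 86.73.
The Normal likelihood contributes (σ²)^(−n/2) exp(−SS/(2σ²)), so the posterior is Inverse-Gamma(α + n/2, β + SS/2) = Inverse-Gamma(6, 49.365).
The mode of Inverse-Gamma(a, b) is b/(a+1) = 49.365/7 ≈ 7.0521.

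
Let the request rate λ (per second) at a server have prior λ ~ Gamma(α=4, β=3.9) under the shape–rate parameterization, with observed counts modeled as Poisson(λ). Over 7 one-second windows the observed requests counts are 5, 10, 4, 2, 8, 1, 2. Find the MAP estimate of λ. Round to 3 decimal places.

λ̂_MAP = 3.211

Σxᵢ = 5+10+4+2+8+1+2 = 32, with n = 7.
Posterior ∝ λ^3e^(−3.9λ) · λ^32e^(−7λ) = λ^35e^(−10.9λ), i.e. Gamma(shape=36, rate=10.9).
The mode of a Gamma(a, b) with a ≥ 1 (shape–rate) is (a−1)/b = 35/10.9 ≈ 3.211.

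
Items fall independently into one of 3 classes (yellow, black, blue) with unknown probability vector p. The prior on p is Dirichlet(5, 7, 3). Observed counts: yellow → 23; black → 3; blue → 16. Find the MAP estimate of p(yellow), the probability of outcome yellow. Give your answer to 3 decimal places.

MAP estimate of p(yellow) = 0.500

The posterior is Dirichlet(αᵢ + nᵢ) = Dirichlet(28, 10, 19).
For a Dirichlet(a₁,…,a_K) with all aᵢ > 1, the mode has j-th component (aⱼ − 1)/(Σaᵢ − K).
Here Σaᵢ = 57 and K = 3, so p(yellow) = (28 − 1)/(57 − 3) = 27/54 ≈ 0.500.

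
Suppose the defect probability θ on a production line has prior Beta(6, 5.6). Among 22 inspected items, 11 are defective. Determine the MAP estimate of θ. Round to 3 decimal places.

θ̂_MAP = 0.506

Prior: Beta(6, 5.6).
Data: 11 successes in 22 trials. The binomial likelihood contributes θ^11(1−θ)^11, so the posterior is Beta(6+11, 5.6+11) = Beta(17, 16.6).
For Beta(a, b) with a, b > 1 the mode is (a−1)/(a+b−2) = 16/31.6 ≈ 0.506.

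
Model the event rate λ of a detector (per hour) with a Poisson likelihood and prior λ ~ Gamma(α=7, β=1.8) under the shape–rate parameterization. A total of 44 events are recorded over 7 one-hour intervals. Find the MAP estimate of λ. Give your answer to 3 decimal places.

λ̂_MAP = 5.682

Σxᵢ = 44, n = 7.
Posterior ∝ λ^6e^(−1.8λ) · λ^44e^(−7λ) = λ^50e^(−8.8λ), i.e. Gamma(shape=51, rate=8.8).
The mode of a Gamma(a, b) with a ≥ 1 (shape–rate) is (a−1)/b = 50/8.8 ≈ 5.682.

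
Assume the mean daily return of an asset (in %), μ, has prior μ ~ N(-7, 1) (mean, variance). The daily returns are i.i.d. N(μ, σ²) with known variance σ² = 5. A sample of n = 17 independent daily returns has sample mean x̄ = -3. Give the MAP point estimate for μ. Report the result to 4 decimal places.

n = 17, x̄ = -3.
For a Normal prior and Normal likelihood with known variance, the posterior is Normal; its mode equals its mean, the precision-weighted average.
Prior precision 1/σ₀² = 1/1 = 1; data precision n/σ² = 17/5 = 3.4.
μ̂ = (1·(-7) + 3.4·(-3)) / (1 + 3.4) = (-17.2)/4.4 = -43/11 ≈ -3.9091.

μ̂_MAP = -3.9091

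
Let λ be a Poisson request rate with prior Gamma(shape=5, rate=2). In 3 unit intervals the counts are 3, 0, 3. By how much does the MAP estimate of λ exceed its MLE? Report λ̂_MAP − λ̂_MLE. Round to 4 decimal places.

MAP − MLE = 0.0000

Σxᵢ = 6. Posterior is Gamma(11, 5); MAP = (11−1)/5 = 10/5 ≈ 2.00000.
MLE = x̄ = 6/3 ≈ 2.00000.
Difference = 10/5 − 6/3 = 0 ≈ 0.0000.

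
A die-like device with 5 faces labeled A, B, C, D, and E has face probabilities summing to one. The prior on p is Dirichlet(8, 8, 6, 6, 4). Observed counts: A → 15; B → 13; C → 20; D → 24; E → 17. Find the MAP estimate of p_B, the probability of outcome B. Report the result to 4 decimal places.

MAP estimate of p_B = 0.1724

The posterior is Dirichlet(αᵢ + nᵢ) = Dirichlet(23, 21, 26, 30, 21).
For a Dirichlet(a₁,…,a_K) with all aᵢ > 1, the mode has j-th component (aⱼ − 1)/(Σaᵢ − K).
Here Σaᵢ = 121 and K = 5, so p_B = (21 − 1)/(121 − 5) = 20/116 ≈ 0.1724.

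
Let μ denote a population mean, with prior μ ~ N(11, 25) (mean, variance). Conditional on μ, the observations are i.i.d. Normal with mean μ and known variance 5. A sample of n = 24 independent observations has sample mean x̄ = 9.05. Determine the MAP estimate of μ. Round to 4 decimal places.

n = 24, x̄ = 9.05.
For a Normal prior and Normal likelihood with known variance, the posterior is Normal; its mode equals its mean, the precision-weighted average.
Prior precision 1/σ₀² = 1/25 = 0.04; data precision n/σ² = 24/5 = 4.8.
μ̂ = (0.04·11 + 4.8·9.05) / (0.04 + 4.8) = 43.88/4.84 = 1097/121 ≈ 9.0661.

μ̂_MAP = 9.0661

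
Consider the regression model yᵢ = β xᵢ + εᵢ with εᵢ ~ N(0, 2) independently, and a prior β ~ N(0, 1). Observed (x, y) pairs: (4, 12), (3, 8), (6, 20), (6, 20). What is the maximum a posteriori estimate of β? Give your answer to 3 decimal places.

β̂_MAP = 3.152

log p(β | y) = −Σ(yᵢ − βxᵢ)²/(2·2) − β²/(2·1) + const.
Setting the derivative to zero: Σxᵢ(yᵢ − βxᵢ)/2 − β/1 = 0, so β = Σxᵢyᵢ / (Σxᵢ² + σ²/τ²).
Σxᵢyᵢ = 4·12 + 3·8 + 6·20 + 6·20 = 312; Σxᵢ² = 97; σ²/τ² = 2.
β̂_MAP = 312 / (97 + 2) = 312/99 ≈ 3.152.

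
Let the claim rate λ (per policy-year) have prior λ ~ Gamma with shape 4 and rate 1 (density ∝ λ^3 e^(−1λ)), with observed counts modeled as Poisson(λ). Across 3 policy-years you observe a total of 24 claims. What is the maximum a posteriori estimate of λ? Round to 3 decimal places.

λ̂_MAP = 6.750

Σxᵢ = 24, n = 3.
Posterior ∝ λ^3e^(−1λ) · λ^24e^(−3λ) = λ^27e^(−4λ), i.e. Gamma(shape=28, rate=4).
The mode of a Gamma(a, b) with a ≥ 1 (shape–rate) is (a−1)/b = 27/4 ≈ 6.750.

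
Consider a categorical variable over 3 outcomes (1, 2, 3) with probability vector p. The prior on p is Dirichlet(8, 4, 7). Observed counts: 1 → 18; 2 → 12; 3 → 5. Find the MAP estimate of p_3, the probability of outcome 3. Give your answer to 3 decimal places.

MAP estimate: 0.216

The posterior is Dirichlet(αᵢ + nᵢ) = Dirichlet(26, 16, 12).
For a Dirichlet(a₁,…,a_K) with all aᵢ > 1, the mode has j-th component (aⱼ − 1)/(Σaᵢ − K).
Here Σaᵢ = 54 and K = 3, so p_3 = (12 − 1)/(54 − 3) = 11/51 ≈ 0.216.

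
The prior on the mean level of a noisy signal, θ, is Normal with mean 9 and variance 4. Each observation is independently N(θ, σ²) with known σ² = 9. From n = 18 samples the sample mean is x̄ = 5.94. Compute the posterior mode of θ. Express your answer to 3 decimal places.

θ̂_MAP = 6.280

n = 18, x̄ = 5.94.
For a Normal prior and Normal likelihood with known variance, the posterior is Normal; its mode equals its mean, the precision-weighted average.
Prior precision 1/σ₀² = 1/4 = 0.25; data precision n/σ² = 18/9 = 2.
θ̂ = (0.25·9 + 2·5.94) / (0.25 + 2) = 14.13/2.25 = 6.280.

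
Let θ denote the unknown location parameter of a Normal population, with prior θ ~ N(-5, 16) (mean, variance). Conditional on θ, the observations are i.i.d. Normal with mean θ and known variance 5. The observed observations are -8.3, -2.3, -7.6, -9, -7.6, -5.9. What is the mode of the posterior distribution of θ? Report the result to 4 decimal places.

n = 6; x̄ = ((-8.3) + (-2.3) + (-7.6) + (-9) + (-7.6) + (-5.9))/6 = -40.7/6 = -407/60 ≈ -6.7833.
For a Normal prior and Normal likelihood with known variance, the posterior is Normal; its mode equals its mean, the precision-weighted average.
Prior precision 1/σ₀² = 1/16 = 0.0625; data precision n/σ² = 6/5 = 1.2.
θ̂ = (0.0625·(-5) + 1.2·(-407/60)) / (0.0625 + 1.2) = (-8.4525)/1.2625 = -3381/505 ≈ -6.6950.

θ̂_MAP = -6.6950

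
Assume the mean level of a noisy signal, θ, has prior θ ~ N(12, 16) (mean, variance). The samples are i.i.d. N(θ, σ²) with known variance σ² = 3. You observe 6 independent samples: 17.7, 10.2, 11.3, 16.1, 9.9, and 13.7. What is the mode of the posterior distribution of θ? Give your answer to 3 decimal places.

n = 6; x̄ = (17.7 + 10.2 + 11.3 + 16.1 + 9.9 + 13.7)/6 = 78.9/6 = 13.15.
For a Normal prior and Normal likelihood with known variance, the posterior is Normal; its mode equals its mean, the precision-weighted average.
Prior precision 1/σ₀² = 1/16 = 0.0625; data precision n/σ² = 6/3 = 2.
θ̂ = (0.0625·12 + 2·13.15) / (0.0625 + 2) = 27.05/2.0625 = 2164/165 ≈ 13.115.

θ̂_MAP = 13.115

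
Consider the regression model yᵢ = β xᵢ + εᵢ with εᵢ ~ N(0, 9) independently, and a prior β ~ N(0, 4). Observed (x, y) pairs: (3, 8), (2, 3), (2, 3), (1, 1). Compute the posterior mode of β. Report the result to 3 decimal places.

log p(β | y) = −Σ(yᵢ − βxᵢ)²/(2·9) − β²/(2·4) + const.
Setting the derivative to zero: Σxᵢ(yᵢ − βxᵢ)/9 − β/4 = 0, so β = Σxᵢyᵢ / (Σxᵢ² + σ²/τ²).
Σxᵢyᵢ = 3·8 + 2·3 + 2·3 + 1·1 = 37; Σxᵢ² = 18; σ²/τ² = 2.25.
β̂_MAP = 37 / (18 + 2.25) = 37/20.25 ≈ 1.827.

β̂_MAP = 1.827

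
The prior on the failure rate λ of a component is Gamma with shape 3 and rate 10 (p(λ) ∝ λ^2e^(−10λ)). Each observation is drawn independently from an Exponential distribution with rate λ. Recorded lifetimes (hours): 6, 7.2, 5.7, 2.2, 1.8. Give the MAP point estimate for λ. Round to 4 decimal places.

λ̂_MAP = 0.2128

The Exponential(rate=λ) likelihood is ∝ λ^n e^(−λΣtᵢ). Here n = 5 and Σtᵢ = 6 + 7.2 + 5.7 + 2.2 + 1.8 = 22.9.
Posterior ∝ λ^2e^(−10λ) · λ^5e^(−22.9λ) = λ^7e^(−32.9λ), i.e. Gamma(8, 32.9).
Mode = (a−1)/b = 7/32.9 ≈ 0.2128.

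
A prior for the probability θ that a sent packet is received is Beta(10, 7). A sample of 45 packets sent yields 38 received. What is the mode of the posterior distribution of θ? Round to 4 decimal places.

θ̂_MAP = 0.7833

Prior: Beta(10, 7).
Data: 38 successes in 45 trials. The binomial likelihood contributes θ^38(1−θ)^7, so the posterior is Beta(10+38, 7+7) = Beta(48, 14).
For Beta(a, b) with a, b > 1 the mode is (a−1)/(a+b−2) = 47/60 ≈ 0.7833.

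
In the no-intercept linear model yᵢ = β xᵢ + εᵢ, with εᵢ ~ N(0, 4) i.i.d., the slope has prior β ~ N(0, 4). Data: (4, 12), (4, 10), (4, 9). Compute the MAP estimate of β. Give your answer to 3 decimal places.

β̂_MAP = 2.531

log p(β | y) = −Σ(yᵢ − βxᵢ)²/(2·4) − β²/(2·4) + const.
Setting the derivative to zero: Σxᵢ(yᵢ − βxᵢ)/4 − β/4 = 0, so β = Σxᵢyᵢ / (Σxᵢ² + σ²/τ²).
Σxᵢyᵢ = 4·12 + 4·10 + 4·9 = 124; Σxᵢ² = 48; σ²/τ² = 1.
β̂_MAP = 124 / (48 + 1) = 124/49 ≈ 2.531.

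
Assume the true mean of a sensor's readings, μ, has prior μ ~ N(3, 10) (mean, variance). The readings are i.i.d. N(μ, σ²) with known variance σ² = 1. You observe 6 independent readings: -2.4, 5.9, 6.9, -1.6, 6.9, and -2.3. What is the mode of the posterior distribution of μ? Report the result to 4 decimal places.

μ̂_MAP = 2.2459

n = 6; x̄ = ((-2.4) + 5.9 + 6.9 + (-1.6) + 6.9 + (-2.3))/6 = 13.4/6 = 67/30 ≈ 2.2333.
For a Normal prior and Normal likelihood with known variance, the posterior is Normal; its mode equals its mean, the precision-weighted average.
Prior precision 1/σ₀² = 1/10 = 0.1; data precision n/σ² = 6/1 = 6.
μ̂ = (0.1·3 + 6·(67/30)) / (0.1 + 6) = 13.7/6.1 = 137/61 ≈ 2.2459.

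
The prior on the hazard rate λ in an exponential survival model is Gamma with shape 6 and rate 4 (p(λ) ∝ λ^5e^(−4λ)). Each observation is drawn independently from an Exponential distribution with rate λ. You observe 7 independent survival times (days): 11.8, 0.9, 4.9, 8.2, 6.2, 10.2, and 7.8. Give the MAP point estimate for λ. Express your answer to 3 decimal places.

λ̂_MAP = 0.222

The Exponential(rate=λ) likelihood is ∝ λ^n e^(−λΣtᵢ). Here n = 7 and Σtᵢ = 11.8 + 0.9 + 4.9 + 8.2 + 6.2 + 10.2 + 7.8 = 50.
Posterior ∝ λ^5e^(−4λ) · λ^7e^(−50λ) = λ^12e^(−54λ), i.e. Gamma(13, 54).
Mode = (a−1)/b = 12/54 ≈ 0.222.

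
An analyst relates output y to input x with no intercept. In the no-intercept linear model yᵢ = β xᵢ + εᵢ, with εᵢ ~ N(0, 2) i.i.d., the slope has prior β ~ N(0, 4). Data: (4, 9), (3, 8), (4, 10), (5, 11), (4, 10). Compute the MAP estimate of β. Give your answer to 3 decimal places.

log p(β | y) = −Σ(yᵢ − βxᵢ)²/(2·2) − β²/(2·4) + const.
Setting the derivative to zero: Σxᵢ(yᵢ − βxᵢ)/2 − β/4 = 0, so β = Σxᵢyᵢ / (Σxᵢ² + σ²/τ²).
Σxᵢyᵢ = 4·9 + 3·8 + 4·10 + 5·11 + 4·10 = 195; Σxᵢ² = 82; σ²/τ² = 0.5.
β̂_MAP = 195 / (82 + 0.5) = 195/82.5 ≈ 2.364.

β̂_MAP = 2.364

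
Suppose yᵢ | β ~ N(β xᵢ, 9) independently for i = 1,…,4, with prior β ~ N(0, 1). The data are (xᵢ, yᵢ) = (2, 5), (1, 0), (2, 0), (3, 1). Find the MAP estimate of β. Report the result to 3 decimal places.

log p(β | y) = −Σ(yᵢ − βxᵢ)²/(2·9) − β²/(2·1) + const.
Setting the derivative to zero: Σxᵢ(yᵢ − βxᵢ)/9 − β/1 = 0, so β = Σxᵢyᵢ / (Σxᵢ² + σ²/τ²).
Σxᵢyᵢ = 2·5 + 1·0 + 2·0 + 3·1 = 13; Σxᵢ² = 18; σ²/τ² = 9.
β̂_MAP = 13 / (18 + 9) = 13/27 ≈ 0.481.

β̂_MAP = 0.481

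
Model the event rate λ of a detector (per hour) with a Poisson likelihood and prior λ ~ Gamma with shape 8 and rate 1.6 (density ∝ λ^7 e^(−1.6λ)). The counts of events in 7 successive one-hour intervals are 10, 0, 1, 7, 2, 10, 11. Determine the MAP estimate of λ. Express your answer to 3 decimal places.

Σxᵢ = 10+0+1+7+2+10+11 = 41, with n = 7.
Posterior ∝ λ^7e^(−1.6λ) · λ^41e^(−7λ) = λ^48e^(−8.6λ), i.e. Gamma(shape=49, rate=8.6).
The mode of a Gamma(a, b) with a ≥ 1 (shape–rate) is (a−1)/b = 48/8.6 ≈ 5.581.

λ̂_MAP = 5.581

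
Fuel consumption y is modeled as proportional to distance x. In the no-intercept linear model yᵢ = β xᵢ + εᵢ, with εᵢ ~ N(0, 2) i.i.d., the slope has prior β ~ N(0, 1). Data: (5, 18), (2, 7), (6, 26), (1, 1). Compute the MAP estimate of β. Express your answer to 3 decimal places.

log p(β | y) = −Σ(yᵢ − βxᵢ)²/(2·2) − β²/(2·1) + const.
Setting the derivative to zero: Σxᵢ(yᵢ − βxᵢ)/2 − β/1 = 0, so β = Σxᵢyᵢ / (Σxᵢ² + σ²/τ²).
Σxᵢyᵢ = 5·18 + 2·7 + 6·26 + 1·1 = 261; Σxᵢ² = 66; σ²/τ² = 2.
β̂_MAP = 261 / (66 + 2) = 261/68 ≈ 3.838.

β̂_MAP = 3.838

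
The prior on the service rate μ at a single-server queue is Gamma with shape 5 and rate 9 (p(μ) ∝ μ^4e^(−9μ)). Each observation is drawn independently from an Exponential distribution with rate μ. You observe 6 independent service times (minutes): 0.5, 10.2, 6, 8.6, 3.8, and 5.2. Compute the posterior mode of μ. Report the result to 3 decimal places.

μ̂_MAP = 0.231

The Exponential(rate=μ) likelihood is ∝ μ^n e^(−μΣtᵢ). Here n = 6 and Σtᵢ = 0.5 + 10.2 + 6 + 8.6 + 3.8 + 5.2 = 34.3.
Posterior ∝ μ^4e^(−9μ) · μ^6e^(−34.3μ) = μ^10e^(−43.3μ), i.e. Gamma(11, 43.3).
Mode = (a−1)/b = 10/43.3 ≈ 0.231.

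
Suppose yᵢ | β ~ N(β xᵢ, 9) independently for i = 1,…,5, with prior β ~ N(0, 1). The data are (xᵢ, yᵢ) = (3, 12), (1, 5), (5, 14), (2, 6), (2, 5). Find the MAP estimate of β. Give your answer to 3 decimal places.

β̂_MAP = 2.558

log p(β | y) = −Σ(yᵢ − βxᵢ)²/(2·9) − β²/(2·1) + const.
Setting the derivative to zero: Σxᵢ(yᵢ − βxᵢ)/9 − β/1 = 0, so β = Σxᵢyᵢ / (Σxᵢ² + σ²/τ²).
Σxᵢyᵢ = 3·12 + 1·5 + 5·14 + 2·6 + 2·5 = 133; Σxᵢ² = 43; σ²/τ² = 9.
β̂_MAP = 133 / (43 + 9) = 133/52 ≈ 2.558.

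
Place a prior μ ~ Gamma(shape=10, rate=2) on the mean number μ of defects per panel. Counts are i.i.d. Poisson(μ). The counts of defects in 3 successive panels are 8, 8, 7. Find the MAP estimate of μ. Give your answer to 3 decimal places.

μ̂_MAP = 6.400

Σxᵢ = 8+8+7 = 23, with n = 3.
Posterior ∝ μ^9e^(−2μ) · μ^23e^(−3μ) = μ^32e^(−5μ), i.e. Gamma(shape=33, rate=5).
The mode of a Gamma(a, b) with a ≥ 1 (shape–rate) is (a−1)/b = 32/5 ≈ 6.400.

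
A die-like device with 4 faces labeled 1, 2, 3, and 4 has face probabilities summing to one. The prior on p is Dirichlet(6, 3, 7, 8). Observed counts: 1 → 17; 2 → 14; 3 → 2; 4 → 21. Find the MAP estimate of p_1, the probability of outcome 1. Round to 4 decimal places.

The posterior is Dirichlet(αᵢ + nᵢ) = Dirichlet(23, 17, 9, 29).
For a Dirichlet(a₁,…,a_K) with all aᵢ > 1, the mode has j-th component (aⱼ − 1)/(Σaᵢ − K).
Here Σaᵢ = 78 and K = 4, so p_1 = (23 − 1)/(78 − 4) = 22/74 ≈ 0.2973.

MAP estimate: 0.2973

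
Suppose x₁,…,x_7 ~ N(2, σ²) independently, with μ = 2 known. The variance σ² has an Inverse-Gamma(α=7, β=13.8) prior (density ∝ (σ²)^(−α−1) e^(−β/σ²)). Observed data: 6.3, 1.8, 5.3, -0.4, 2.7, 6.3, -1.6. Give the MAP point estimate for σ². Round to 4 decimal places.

Sum of squared deviations about the known mean: SS = (6.3−2)² + (1.8−2)² + (5.3−2)² + (-0.4−2)² + (2.7−2)² + (6.3−2)² + (-1.6−2)² = 67.12.
The Normal likelihood contributes (σ²)^(−n/2) exp(−SS/(2σ²)), so the posterior is Inverse-Gamma(α + n/2, β + SS/2) = Inverse-Gamma(10.5, 47.36).
The mode of Inverse-Gamma(a, b) is b/(a+1) = 47.36/11.5 ≈ 4.1183.

σ̂²_MAP = 4.1183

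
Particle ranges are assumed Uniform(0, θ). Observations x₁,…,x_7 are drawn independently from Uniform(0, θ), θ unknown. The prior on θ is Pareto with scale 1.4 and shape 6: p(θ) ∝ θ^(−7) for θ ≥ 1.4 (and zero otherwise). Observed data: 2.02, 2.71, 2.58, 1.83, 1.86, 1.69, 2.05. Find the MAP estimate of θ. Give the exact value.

θ̂_MAP = 2.71

The Uniform(0, θ) likelihood is θ^(−n) for θ ≥ max(xᵢ), zero otherwise. Here max(xᵢ) = 2.71.
Posterior ∝ θ^(−7) · θ^(−7) = θ^(−14) on θ ≥ max(1.4, 2.71) = 2.71.
This density is strictly decreasing in θ, so the posterior mode lies at the lower boundary of the support.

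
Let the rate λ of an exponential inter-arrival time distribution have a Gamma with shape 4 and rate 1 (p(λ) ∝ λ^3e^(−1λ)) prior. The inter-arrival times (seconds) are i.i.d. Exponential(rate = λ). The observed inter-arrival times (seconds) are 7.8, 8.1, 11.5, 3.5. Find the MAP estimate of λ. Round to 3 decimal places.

The Exponential(rate=λ) likelihood is ∝ λ^n e^(−λΣtᵢ). Here n = 4 and Σtᵢ = 7.8 + 8.1 + 11.5 + 3.5 = 30.9.
Posterior ∝ λ^3e^(−1λ) · λ^4e^(−30.9λ) = λ^7e^(−31.9λ), i.e. Gamma(8, 31.9).
Mode = (a−1)/b = 7/31.9 ≈ 0.219.

λ̂_MAP = 0.219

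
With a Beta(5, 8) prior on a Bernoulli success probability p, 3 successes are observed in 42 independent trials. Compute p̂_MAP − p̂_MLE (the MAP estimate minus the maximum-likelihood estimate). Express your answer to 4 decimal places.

Posterior is Beta(8, 47); MAP = (8−1)/(55−2) = 7/53 ≈ 0.13208.
MLE ignores the prior: p̂_MLE = k/n = 3/42 ≈ 0.07143.
Difference = 7/53 − 3/42 = 45/742 ≈ 0.0606.

MAP − MLE = 0.0606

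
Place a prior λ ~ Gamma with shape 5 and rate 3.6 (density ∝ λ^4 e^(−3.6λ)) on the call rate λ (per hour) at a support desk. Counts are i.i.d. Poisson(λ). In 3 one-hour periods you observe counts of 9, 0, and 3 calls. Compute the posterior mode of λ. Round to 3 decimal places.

Σxᵢ = 9+0+3 = 12, with n = 3.
Posterior ∝ λ^4e^(−3.6λ) · λ^12e^(−3λ) = λ^16e^(−6.6λ), i.e. Gamma(shape=17, rate=6.6).
The mode of a Gamma(a, b) with a ≥ 1 (shape–rate) is (a−1)/b = 16/6.6 ≈ 2.424.

λ̂_MAP = 2.424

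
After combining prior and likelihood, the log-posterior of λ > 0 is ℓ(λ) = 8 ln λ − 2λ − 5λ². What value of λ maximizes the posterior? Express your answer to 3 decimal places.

ℓ'(λ) = 8/λ − 2 − 10λ. Setting this to zero and multiplying by λ: 10λ² + 2λ − 8 = 0.
λ = (−2 + √(2² + 4·10·8)) / (2·10) = (−2 + √324) / 20 = (−2 + 18)/20 = 4/5.
ℓ''(λ) = −8/λ² − 10 < 0, confirming a maximum.

λ̂_MAP = 0.800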